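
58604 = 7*8372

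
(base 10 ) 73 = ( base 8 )111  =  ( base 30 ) 2D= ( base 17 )45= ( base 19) 3G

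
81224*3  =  243672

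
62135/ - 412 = - 151+ 77/412 = - 150.81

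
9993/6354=3331/2118 = 1.57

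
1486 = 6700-5214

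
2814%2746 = 68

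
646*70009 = 45225814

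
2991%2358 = 633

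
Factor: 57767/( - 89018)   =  -61/94  =  - 2^(-1)* 47^ ( - 1 )*61^1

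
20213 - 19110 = 1103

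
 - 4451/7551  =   - 4451/7551  =  -0.59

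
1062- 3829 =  - 2767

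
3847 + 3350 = 7197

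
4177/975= 4 + 277/975 = 4.28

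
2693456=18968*142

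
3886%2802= 1084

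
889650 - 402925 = 486725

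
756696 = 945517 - 188821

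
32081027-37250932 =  - 5169905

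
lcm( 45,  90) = 90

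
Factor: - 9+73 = 2^6 = 64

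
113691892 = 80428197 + 33263695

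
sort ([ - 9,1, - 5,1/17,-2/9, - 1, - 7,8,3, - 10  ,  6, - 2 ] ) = [ - 10 ,  -  9,-7 , - 5, - 2, - 1,-2/9, 1/17, 1,3,6,8]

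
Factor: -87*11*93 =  - 3^2* 11^1*29^1 * 31^1=-89001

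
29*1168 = 33872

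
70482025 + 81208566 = 151690591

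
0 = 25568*0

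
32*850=27200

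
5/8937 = 5/8937 = 0.00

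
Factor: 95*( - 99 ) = -3^2 *5^1 * 11^1*19^1=-9405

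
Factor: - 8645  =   - 5^1*7^1*13^1*19^1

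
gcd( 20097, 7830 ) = 261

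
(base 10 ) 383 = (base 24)FN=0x17f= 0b101111111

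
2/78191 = 2/78191  =  0.00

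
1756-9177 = - 7421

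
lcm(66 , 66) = 66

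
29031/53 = 29031/53 = 547.75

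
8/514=4/257 = 0.02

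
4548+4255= 8803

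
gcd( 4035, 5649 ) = 807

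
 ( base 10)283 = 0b100011011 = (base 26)an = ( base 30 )9d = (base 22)cj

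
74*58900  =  4358600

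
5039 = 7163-2124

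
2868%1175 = 518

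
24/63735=8/21245=0.00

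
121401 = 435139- 313738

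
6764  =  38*178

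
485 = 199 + 286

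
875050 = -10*(  -  87505)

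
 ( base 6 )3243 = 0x2EB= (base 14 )3b5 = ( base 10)747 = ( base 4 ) 23223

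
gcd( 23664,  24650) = 986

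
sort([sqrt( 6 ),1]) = [1  ,  sqrt(6)]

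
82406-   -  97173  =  179579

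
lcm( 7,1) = 7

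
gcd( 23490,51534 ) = 18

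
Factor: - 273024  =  - 2^7*3^3 * 79^1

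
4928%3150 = 1778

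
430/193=430/193= 2.23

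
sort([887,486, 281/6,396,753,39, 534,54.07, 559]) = [39,281/6,54.07,396,486,534,559,753, 887 ]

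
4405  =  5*881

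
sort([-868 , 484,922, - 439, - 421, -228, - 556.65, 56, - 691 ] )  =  [-868, - 691, - 556.65, - 439, - 421, - 228 , 56,484,922 ] 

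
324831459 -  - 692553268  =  1017384727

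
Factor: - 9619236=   -  2^2*3^4 * 11^1*2699^1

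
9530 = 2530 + 7000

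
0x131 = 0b100110001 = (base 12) 215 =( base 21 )eb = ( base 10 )305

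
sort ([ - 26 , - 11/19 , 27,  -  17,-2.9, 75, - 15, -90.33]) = [ - 90.33, - 26, - 17, - 15, - 2.9, - 11/19,27 , 75 ] 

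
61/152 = 61/152= 0.40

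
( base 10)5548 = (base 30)64S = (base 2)1010110101100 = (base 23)ab5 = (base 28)724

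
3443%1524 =395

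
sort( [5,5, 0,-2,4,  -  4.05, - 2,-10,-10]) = [ - 10 , -10,-4.05,  -  2, - 2, 0,4, 5 , 5]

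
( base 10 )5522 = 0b1010110010010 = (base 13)268A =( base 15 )1982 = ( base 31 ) 5N4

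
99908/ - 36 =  - 2776 + 7/9 = - 2775.22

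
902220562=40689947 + 861530615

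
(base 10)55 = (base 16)37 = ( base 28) 1R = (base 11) 50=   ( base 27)21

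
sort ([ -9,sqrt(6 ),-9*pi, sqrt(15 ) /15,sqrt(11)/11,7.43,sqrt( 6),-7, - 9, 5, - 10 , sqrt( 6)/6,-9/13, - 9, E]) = [-9 * pi, - 10,-9,-9,-9,-7, - 9/13,sqrt(15 ) /15,sqrt( 11 ) /11,sqrt( 6 ) /6, sqrt( 6) , sqrt ( 6),E,5,7.43 ] 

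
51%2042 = 51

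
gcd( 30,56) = 2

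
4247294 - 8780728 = -4533434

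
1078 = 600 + 478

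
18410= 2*9205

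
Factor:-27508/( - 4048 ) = 299/44 = 2^ ( -2 )*11^( - 1)*13^1*23^1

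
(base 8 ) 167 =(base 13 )92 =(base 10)119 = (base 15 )7e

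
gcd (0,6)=6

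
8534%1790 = 1374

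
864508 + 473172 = 1337680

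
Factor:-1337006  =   - 2^1*11^1*60773^1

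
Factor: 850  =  2^1*5^2 * 17^1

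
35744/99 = 361 + 5/99 = 361.05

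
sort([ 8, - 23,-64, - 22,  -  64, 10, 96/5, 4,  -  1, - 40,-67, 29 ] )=[ - 67, - 64, - 64, - 40  , - 23, -22,  -  1, 4,8,10,96/5,29] 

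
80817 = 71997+8820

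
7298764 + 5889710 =13188474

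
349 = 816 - 467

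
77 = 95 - 18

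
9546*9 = 85914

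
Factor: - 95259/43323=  - 7^(- 1)*113^1*281^1*2063^( - 1 ) = - 31753/14441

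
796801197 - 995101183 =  -198299986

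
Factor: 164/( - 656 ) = - 2^( -2) = - 1/4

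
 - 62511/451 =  - 62511/451 = - 138.61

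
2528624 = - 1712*( - 1477 )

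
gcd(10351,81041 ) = 1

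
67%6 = 1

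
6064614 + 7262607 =13327221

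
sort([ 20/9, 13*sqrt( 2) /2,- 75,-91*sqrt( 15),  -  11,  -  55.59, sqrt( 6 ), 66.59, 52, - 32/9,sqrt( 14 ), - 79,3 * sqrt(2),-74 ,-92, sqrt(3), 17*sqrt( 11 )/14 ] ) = [-91* sqrt( 15) ,-92, - 79, - 75, - 74, - 55.59,- 11, - 32/9, sqrt( 3),20/9,  sqrt(  6 ),  sqrt ( 14), 17*sqrt(11)/14,3 * sqrt(2), 13*sqrt( 2)/2,52, 66.59]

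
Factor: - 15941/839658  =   - 2^( - 1)*3^( - 1)*19^1 * 839^1*139943^(  -  1) 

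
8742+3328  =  12070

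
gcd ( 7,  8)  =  1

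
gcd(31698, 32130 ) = 54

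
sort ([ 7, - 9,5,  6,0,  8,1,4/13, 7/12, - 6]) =[ - 9, - 6  ,  0, 4/13,7/12, 1, 5,6, 7,8 ]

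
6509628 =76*85653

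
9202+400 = 9602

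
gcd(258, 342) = 6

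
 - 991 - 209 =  - 1200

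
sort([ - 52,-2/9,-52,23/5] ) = [-52, - 52, - 2/9,23/5]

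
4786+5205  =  9991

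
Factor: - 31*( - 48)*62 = 92256 = 2^5*3^1*31^2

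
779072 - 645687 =133385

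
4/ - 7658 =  - 1+ 3827/3829 = - 0.00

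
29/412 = 29/412 =0.07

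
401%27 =23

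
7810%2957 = 1896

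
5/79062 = 5/79062  =  0.00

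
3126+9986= 13112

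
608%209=190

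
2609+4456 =7065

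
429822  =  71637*6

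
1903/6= 1903/6 = 317.17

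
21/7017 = 7/2339 = 0.00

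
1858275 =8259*225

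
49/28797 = 49/28797 = 0.00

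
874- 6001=- 5127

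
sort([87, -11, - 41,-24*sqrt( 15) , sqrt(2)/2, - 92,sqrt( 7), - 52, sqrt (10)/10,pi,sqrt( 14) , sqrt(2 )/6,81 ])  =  [ - 24*sqrt(15), - 92, - 52,  -  41, - 11  ,  sqrt( 2) /6, sqrt (10) /10, sqrt( 2 ) /2,sqrt( 7),pi,  sqrt( 14),81, 87 ]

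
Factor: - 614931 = -3^1 * 71^1*2887^1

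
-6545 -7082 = - 13627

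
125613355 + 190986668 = 316600023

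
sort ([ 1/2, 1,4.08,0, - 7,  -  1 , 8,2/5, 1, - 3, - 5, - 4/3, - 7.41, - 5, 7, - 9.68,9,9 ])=[ - 9.68 , - 7.41, - 7 , - 5,  -  5, - 3,- 4/3  , - 1,0,2/5,1/2,1,1,4.08,7,8,9,9 ] 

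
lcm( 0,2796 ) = 0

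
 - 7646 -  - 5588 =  - 2058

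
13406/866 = 6703/433 =15.48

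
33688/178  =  16844/89=189.26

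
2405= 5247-2842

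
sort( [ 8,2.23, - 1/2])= [-1/2, 2.23, 8] 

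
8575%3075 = 2425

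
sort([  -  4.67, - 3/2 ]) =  [-4.67,- 3/2 ] 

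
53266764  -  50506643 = 2760121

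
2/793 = 2/793 =0.00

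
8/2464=1/308 =0.00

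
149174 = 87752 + 61422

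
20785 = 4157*5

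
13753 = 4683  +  9070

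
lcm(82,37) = 3034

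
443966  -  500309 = - 56343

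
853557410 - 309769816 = 543787594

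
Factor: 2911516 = 2^2*727879^1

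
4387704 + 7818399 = 12206103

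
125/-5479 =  - 1 + 5354/5479 = - 0.02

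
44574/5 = 44574/5=8914.80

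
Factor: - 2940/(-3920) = 3/4 = 2^(-2)*3^1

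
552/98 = 276/49 = 5.63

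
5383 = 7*769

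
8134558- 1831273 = 6303285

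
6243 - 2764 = 3479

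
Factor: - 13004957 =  - 7^1*59^1*31489^1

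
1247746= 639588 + 608158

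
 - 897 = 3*( - 299)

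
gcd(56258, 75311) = 1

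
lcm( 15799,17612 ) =1074332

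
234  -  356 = -122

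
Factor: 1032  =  2^3*3^1 * 43^1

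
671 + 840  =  1511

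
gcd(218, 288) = 2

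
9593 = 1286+8307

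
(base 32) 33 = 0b1100011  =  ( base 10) 99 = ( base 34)2V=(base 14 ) 71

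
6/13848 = 1/2308= 0.00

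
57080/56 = 1019 + 2/7 =1019.29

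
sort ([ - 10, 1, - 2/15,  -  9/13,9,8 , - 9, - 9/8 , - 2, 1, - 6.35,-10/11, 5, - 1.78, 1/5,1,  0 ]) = [ - 10, - 9, - 6.35, - 2, - 1.78 , - 9/8, - 10/11,- 9/13, - 2/15 , 0, 1/5, 1,1, 1, 5,8, 9 ]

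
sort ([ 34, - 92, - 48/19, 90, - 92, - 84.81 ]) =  [ - 92, - 92, - 84.81, - 48/19,34, 90]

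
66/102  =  11/17 = 0.65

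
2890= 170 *17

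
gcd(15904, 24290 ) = 14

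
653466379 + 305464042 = 958930421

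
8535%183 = 117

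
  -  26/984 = -13/492 = - 0.03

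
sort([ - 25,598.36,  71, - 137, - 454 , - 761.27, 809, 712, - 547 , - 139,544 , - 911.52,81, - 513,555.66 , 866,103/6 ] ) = [ - 911.52, - 761.27, - 547, - 513, -454, - 139, - 137,-25,  103/6,71,81,  544,555.66, 598.36, 712,809,866 ] 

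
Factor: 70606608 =2^4*3^1*1470971^1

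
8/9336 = 1/1167 = 0.00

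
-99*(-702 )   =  69498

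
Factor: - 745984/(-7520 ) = 496/5 = 2^4*5^(  -  1)*31^1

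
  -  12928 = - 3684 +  - 9244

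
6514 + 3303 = 9817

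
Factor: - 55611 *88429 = -4917625119 = -3^2 * 11^1 * 37^1*167^1  *8039^1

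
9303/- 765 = - 13+ 214/255= - 12.16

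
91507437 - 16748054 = 74759383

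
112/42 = 2 + 2/3= 2.67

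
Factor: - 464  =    -  2^4*29^1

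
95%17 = 10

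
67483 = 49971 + 17512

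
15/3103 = 15/3103 = 0.00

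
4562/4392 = 2281/2196 = 1.04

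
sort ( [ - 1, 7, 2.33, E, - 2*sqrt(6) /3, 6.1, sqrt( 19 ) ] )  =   [ - 2*sqrt( 6) /3,  -  1, 2.33,E, sqrt( 19), 6.1, 7] 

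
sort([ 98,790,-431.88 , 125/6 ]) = [-431.88, 125/6, 98,790 ]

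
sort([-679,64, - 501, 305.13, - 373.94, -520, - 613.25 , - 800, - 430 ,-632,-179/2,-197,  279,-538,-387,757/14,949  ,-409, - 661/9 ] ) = [-800,-679, - 632, - 613.25, - 538, - 520, - 501,-430,-409,-387,-373.94, - 197,  -  179/2, - 661/9, 757/14, 64, 279, 305.13,  949]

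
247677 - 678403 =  - 430726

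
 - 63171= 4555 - 67726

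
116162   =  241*482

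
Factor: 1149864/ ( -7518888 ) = -47911/313287 =-3^( - 1)*13^( - 1 )*29^( - 1)*277^(-1)*47911^1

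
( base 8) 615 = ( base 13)247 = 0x18D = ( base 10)397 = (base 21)ij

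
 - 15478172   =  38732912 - 54211084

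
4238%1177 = 707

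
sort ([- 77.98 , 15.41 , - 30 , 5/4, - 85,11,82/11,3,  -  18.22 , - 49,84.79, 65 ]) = [ - 85 ,-77.98, - 49, - 30,-18.22 , 5/4 , 3, 82/11, 11,15.41,  65,84.79]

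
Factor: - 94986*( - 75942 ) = 2^2*3^5*1759^1*4219^1 = 7213426812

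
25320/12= 2110 = 2110.00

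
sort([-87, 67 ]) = [ - 87,67] 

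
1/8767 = 1/8767 = 0.00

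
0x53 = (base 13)65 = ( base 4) 1103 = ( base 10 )83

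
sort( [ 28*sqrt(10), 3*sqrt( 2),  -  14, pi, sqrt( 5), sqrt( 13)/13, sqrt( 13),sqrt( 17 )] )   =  [ -14,  sqrt(13)/13,sqrt( 5) , pi,sqrt( 13), sqrt(17) , 3*sqrt( 2), 28 *sqrt( 10 )]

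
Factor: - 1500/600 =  - 5/2 = - 2^( - 1 ) * 5^1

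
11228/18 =5614/9 = 623.78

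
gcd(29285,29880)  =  5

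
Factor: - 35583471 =-3^2*7^1*11^1*51347^1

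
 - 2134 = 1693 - 3827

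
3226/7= 3226/7  =  460.86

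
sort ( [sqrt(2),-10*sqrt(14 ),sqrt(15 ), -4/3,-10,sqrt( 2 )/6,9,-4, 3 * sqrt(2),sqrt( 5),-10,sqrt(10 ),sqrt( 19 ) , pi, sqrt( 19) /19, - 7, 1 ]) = [ - 10*sqrt( 14 ), - 10, - 10, - 7, - 4, - 4/3,sqrt( 19)/19, sqrt(2)/6,1,sqrt( 2 ),sqrt(5),pi,sqrt(10 ),sqrt( 15), 3*sqrt(2), sqrt(19), 9 ] 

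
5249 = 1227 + 4022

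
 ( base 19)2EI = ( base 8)1756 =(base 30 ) 13G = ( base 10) 1006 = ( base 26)1ci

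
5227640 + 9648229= 14875869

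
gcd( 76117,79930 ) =1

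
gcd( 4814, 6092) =2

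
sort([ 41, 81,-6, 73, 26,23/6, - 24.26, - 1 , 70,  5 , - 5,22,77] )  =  [ - 24.26,-6, - 5, - 1,23/6,5, 22, 26,41, 70,73,77,81]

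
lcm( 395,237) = 1185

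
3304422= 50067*66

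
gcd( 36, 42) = 6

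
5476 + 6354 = 11830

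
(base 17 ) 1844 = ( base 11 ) 5534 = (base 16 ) 1C81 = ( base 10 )7297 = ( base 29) 8ji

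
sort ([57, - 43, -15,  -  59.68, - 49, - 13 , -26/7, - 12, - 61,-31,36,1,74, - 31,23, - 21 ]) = [ - 61, - 59.68,  -  49, - 43, - 31,  -  31, - 21, - 15,  -  13, - 12, - 26/7, 1,23,36,57 , 74 ] 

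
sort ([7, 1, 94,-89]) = [ - 89, 1, 7,94 ] 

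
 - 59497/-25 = 59497/25 = 2379.88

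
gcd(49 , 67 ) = 1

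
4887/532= 9 + 99/532  =  9.19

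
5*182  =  910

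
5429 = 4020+1409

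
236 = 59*4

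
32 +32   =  64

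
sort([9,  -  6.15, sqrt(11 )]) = [ - 6.15,sqrt( 11), 9]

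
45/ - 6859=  -1  +  6814/6859 = - 0.01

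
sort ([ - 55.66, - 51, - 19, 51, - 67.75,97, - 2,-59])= [-67.75,-59,-55.66, - 51,-19, - 2, 51, 97]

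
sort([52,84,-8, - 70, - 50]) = [ -70, - 50, - 8,52,84]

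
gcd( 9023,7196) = 7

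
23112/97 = 23112/97 = 238.27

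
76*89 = 6764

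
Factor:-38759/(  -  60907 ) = 7/11 = 7^1*11^( -1 ) 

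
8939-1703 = 7236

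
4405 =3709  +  696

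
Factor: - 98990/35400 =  - 9899/3540 = -2^(  -  2) * 3^(-1)*5^ (-1 )*19^1*59^( - 1 )*521^1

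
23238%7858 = 7522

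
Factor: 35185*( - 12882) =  - 453253170 = - 2^1*3^1*5^1*19^1*31^1 * 113^1 * 227^1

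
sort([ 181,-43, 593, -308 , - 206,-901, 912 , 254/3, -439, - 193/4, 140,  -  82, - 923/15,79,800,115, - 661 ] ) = [ - 901, - 661, - 439, - 308, - 206,-82,-923/15 , - 193/4,  -  43, 79, 254/3, 115,140 , 181,593,800,912]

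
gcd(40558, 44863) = 7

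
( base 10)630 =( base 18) 1h0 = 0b1001110110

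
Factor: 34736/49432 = 2^1*13^1*37^( - 1 )=26/37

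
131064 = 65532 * 2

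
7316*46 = 336536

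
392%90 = 32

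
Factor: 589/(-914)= -2^(-1)*19^1 * 31^1*457^( - 1 ) 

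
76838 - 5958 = 70880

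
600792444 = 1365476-  -  599426968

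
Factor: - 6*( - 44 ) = 264=   2^3*3^1*11^1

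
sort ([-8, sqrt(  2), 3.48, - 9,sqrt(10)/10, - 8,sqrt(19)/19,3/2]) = [ - 9, -8,-8,sqrt( 19) /19,  sqrt( 10)/10,sqrt ( 2), 3/2,3.48 ]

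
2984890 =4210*709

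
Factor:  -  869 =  - 11^1 * 79^1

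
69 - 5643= - 5574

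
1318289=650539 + 667750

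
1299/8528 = 1299/8528= 0.15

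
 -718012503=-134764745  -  583247758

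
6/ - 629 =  - 1 + 623/629= - 0.01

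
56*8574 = 480144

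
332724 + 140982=473706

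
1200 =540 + 660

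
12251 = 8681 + 3570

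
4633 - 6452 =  - 1819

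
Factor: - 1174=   -2^1*587^1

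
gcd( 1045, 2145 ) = 55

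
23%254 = 23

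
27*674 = 18198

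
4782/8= 2391/4 = 597.75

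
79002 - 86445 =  - 7443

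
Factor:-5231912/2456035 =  - 2^3*5^ ( - 1)*7^1*19^ ( - 1)*103^( - 1 )*251^(-1 )*93427^1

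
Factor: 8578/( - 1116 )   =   - 2^( - 1)*3^( - 2 ) * 31^ ( - 1 )*4289^1 = - 4289/558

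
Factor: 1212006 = 2^1*3^1*202001^1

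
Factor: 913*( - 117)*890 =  - 2^1*3^2*5^1 * 11^1 * 13^1*83^1 *89^1=-95070690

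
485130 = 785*618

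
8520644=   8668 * 983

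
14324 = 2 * 7162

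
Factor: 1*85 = 5^1 * 17^1 = 85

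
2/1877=2/1877=0.00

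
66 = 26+40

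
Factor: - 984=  - 2^3*3^1*41^1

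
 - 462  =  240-702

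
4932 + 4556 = 9488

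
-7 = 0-7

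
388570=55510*7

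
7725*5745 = 44380125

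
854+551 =1405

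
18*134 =2412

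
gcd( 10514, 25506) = 2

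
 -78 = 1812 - 1890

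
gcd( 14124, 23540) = 4708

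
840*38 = 31920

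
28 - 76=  - 48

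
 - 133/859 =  - 1  +  726/859 = - 0.15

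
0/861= 0 = 0.00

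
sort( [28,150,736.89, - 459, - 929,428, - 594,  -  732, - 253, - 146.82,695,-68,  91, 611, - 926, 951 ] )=[ - 929, - 926, - 732, - 594, - 459, - 253, - 146.82, - 68,  28,91,  150, 428,611,695, 736.89, 951]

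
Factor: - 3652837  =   - 23^1 * 241^1*659^1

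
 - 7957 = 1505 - 9462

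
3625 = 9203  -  5578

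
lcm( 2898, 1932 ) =5796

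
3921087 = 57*68791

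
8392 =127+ 8265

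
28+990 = 1018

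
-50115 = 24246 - 74361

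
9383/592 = 9383/592 = 15.85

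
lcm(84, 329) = 3948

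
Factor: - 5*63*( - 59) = 3^2*5^1 * 7^1*59^1= 18585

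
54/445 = 54/445 = 0.12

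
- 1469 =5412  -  6881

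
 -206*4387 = -903722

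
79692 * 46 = 3665832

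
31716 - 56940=-25224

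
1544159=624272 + 919887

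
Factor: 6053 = 6053^1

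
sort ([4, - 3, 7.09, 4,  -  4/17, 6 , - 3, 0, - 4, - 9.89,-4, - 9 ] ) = [ - 9.89, - 9,-4, - 4, - 3,- 3,-4/17,0 , 4, 4, 6 , 7.09] 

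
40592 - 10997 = 29595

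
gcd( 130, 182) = 26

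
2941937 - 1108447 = 1833490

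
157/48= 157/48 = 3.27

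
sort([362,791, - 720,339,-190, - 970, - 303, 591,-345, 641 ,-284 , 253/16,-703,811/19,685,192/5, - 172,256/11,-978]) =[- 978, - 970, - 720, - 703,-345, - 303,  -  284,  -  190, - 172 , 253/16 , 256/11, 192/5,811/19,  339,362,591,641,685, 791]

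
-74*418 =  - 30932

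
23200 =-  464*(-50) 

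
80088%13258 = 540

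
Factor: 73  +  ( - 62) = 11^1  =  11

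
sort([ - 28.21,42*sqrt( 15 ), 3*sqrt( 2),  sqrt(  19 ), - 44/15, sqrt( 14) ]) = [ - 28.21, - 44/15,sqrt( 14), 3 * sqrt( 2 ),sqrt(19 ),42*sqrt( 15 ) ] 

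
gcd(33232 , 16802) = 62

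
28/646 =14/323= 0.04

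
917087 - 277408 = 639679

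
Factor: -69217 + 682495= 2^1*3^3*41^1*277^1 = 613278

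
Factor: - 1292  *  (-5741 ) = 2^2*17^1*19^1*5741^1 = 7417372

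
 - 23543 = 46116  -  69659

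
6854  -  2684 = 4170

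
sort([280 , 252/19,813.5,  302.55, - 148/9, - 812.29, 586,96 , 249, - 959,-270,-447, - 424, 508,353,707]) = [-959, - 812.29, - 447, - 424, - 270,-148/9,252/19,96, 249,280,302.55,353, 508 , 586,707,813.5]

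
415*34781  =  14434115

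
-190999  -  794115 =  -985114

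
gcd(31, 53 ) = 1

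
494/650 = 19/25 = 0.76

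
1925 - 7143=  -  5218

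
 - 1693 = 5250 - 6943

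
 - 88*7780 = - 684640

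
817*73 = 59641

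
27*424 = 11448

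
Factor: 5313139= 13^1*408703^1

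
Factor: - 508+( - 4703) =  -3^3*193^1 = - 5211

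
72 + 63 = 135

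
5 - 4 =1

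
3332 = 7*476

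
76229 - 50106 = 26123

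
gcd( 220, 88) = 44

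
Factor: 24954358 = 2^1*11^1*13^1*87253^1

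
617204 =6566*94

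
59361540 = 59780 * 993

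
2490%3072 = 2490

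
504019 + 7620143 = 8124162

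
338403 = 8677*39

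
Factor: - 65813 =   -  11^1*31^1*193^1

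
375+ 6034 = 6409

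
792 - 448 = 344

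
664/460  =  166/115 = 1.44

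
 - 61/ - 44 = 61/44= 1.39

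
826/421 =826/421 = 1.96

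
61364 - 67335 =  - 5971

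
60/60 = 1 = 1.00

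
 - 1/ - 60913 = 1/60913 = 0.00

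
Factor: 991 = 991^1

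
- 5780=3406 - 9186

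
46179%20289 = 5601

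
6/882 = 1/147 = 0.01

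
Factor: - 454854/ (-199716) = 2^ ( - 1)*11^(-1)*17^(-1)*41^1*43^2*89^(-1)  =  75809/33286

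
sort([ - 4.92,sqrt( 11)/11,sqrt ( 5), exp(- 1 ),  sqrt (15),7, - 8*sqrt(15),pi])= [ - 8*sqrt(15 ), - 4.92,sqrt( 11) /11,exp( - 1) , sqrt( 5),pi,sqrt( 15),7]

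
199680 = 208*960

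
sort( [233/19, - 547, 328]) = [ - 547, 233/19,328] 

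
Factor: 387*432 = 167184 = 2^4* 3^5*43^1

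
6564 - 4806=1758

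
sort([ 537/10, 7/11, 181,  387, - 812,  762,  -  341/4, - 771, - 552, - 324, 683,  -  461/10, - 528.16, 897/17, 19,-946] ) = [ - 946,-812, - 771 , - 552, - 528.16, - 324, - 341/4, - 461/10, 7/11,19, 897/17, 537/10,181,387,683,762 ] 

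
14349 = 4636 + 9713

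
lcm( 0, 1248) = 0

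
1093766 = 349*3134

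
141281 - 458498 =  - 317217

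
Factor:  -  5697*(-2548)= 14515956 = 2^2*3^3 * 7^2*13^1*211^1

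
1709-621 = 1088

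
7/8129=7/8129 = 0.00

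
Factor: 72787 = 11^1*13^1*509^1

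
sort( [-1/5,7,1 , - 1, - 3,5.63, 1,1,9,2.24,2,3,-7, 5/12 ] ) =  [-7, - 3,-1,-1/5,5/12, 1,1,1,2,  2.24,3, 5.63,  7, 9] 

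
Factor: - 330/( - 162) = 3^ (-3 )*5^1 * 11^1= 55/27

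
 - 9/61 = -1 + 52/61 =- 0.15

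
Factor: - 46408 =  - 2^3*5801^1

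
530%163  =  41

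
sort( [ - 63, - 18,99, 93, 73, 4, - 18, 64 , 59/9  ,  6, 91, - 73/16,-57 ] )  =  [ - 63,- 57,  -  18, - 18, - 73/16,4, 6, 59/9,64, 73 , 91,93,99]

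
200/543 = 200/543 = 0.37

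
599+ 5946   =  6545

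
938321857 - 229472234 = 708849623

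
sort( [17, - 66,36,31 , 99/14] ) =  [- 66, 99/14,17,31, 36] 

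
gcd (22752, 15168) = 7584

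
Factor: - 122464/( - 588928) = 2^( - 2)*89^1*107^( - 1) =89/428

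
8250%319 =275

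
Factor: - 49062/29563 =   -  2^1*3^1 * 13^1*47^(  -  1) = - 78/47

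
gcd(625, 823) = 1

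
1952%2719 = 1952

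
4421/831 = 4421/831 = 5.32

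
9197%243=206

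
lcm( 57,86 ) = 4902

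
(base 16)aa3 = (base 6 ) 20335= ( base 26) 40J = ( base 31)2pq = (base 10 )2723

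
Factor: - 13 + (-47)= - 2^2*3^1*5^1=- 60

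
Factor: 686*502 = 344372 = 2^2 *7^3*251^1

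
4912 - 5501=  - 589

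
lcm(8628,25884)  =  25884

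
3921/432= 9 + 11/144 = 9.08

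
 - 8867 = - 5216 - 3651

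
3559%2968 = 591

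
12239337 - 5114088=7125249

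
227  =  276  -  49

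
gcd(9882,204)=6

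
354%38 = 12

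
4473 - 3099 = 1374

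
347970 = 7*49710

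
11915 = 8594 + 3321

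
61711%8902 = 8299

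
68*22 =1496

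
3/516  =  1/172 = 0.01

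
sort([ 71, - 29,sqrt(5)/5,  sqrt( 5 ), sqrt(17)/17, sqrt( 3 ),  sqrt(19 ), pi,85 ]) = [- 29, sqrt( 17 )/17,sqrt(5)/5,sqrt( 3),sqrt( 5), pi,sqrt( 19 ),71,  85]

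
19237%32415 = 19237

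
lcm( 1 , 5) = 5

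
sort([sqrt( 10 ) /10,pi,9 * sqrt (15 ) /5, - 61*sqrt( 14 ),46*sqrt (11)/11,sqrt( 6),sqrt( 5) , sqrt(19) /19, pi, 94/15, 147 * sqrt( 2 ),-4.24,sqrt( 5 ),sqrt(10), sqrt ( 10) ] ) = [ - 61*sqrt (14),- 4.24 , sqrt( 19)/19, sqrt(10 ) /10,sqrt ( 5),sqrt (5), sqrt( 6), pi , pi, sqrt ( 10), sqrt( 10 ),94/15, 9 * sqrt( 15 ) /5, 46*sqrt( 11)/11,147*sqrt(  2) ]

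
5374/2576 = 2 + 111/1288 = 2.09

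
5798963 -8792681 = - 2993718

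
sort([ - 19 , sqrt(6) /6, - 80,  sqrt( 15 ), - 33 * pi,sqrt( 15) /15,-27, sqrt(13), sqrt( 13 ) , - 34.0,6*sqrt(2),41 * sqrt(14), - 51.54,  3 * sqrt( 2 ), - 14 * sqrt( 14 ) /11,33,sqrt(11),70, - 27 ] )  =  [ - 33* pi , - 80, - 51.54 , - 34.0 , - 27, - 27,  -  19 , - 14*sqrt( 14) /11 , sqrt(15) /15, sqrt(6 )/6,sqrt(11 ) , sqrt(13 ),sqrt( 13),sqrt (15 ),  3*sqrt(2) , 6  *sqrt(2),33 , 70, 41 *sqrt(14)] 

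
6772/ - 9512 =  - 1693/2378 = - 0.71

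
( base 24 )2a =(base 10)58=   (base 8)72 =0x3A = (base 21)2G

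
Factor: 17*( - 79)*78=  - 104754 =-  2^1*3^1*13^1*17^1*79^1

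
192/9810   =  32/1635 = 0.02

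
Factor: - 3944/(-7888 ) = 1/2 = 2^( - 1 ) 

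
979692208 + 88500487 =1068192695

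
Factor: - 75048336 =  - 2^4 * 3^3*11^1*17^1 * 929^1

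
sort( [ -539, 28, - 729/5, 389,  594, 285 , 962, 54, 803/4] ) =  [ -539, - 729/5,28,54, 803/4, 285,  389,  594, 962]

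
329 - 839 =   -  510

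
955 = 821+134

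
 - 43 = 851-894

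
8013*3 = 24039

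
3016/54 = 55+23/27 = 55.85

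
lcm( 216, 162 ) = 648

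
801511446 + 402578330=1204089776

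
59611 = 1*59611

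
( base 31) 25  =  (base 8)103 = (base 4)1003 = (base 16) 43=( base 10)67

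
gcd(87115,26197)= 1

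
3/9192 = 1/3064 =0.00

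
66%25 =16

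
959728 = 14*68552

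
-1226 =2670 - 3896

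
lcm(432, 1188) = 4752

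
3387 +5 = 3392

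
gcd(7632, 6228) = 36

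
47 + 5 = 52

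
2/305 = 2/305= 0.01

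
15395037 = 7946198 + 7448839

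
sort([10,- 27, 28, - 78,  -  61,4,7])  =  [ - 78,  -  61, - 27, 4, 7,10,  28 ]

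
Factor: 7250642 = 2^1 * 7^1 *467^1 * 1109^1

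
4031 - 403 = 3628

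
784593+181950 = 966543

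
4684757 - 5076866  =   - 392109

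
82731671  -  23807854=58923817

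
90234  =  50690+39544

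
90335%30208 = 29919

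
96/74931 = 32/24977=0.00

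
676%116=96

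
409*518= 211862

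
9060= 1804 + 7256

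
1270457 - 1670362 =-399905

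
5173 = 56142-50969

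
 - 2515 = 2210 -4725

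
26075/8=3259 + 3/8 = 3259.38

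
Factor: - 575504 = -2^4  *35969^1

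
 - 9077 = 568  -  9645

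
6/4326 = 1/721 =0.00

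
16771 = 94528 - 77757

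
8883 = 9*987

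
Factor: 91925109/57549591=11^ ( - 1)*61^1 * 269^(  -  1 ) * 2161^ ( - 1 ) * 167441^1 = 10213901/6394399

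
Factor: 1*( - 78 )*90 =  - 2^2*3^3 * 5^1*13^1 = - 7020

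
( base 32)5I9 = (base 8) 13111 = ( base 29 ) 6ML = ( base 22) BH7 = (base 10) 5705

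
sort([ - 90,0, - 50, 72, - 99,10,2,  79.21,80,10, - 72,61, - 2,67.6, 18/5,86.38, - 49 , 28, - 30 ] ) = [ - 99, - 90, - 72,  -  50, - 49, - 30, - 2 , 0, 2, 18/5,10,10,28, 61,67.6,72, 79.21 , 80 , 86.38 ]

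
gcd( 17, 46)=1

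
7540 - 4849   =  2691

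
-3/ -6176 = 3/6176= 0.00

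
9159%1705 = 634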